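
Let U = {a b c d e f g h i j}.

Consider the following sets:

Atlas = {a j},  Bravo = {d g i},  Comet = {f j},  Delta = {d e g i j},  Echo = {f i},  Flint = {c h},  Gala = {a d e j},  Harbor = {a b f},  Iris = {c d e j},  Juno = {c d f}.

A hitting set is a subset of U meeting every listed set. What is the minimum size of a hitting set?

The 4 elements {a, c, f, i} hit every set.
No choice of 3 elements meets every set, so 4 is the minimum.

4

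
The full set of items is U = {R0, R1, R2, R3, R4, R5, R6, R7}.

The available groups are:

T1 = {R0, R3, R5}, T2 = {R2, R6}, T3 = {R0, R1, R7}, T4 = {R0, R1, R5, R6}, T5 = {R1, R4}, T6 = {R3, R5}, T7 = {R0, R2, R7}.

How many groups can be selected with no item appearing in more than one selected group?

T2, T3, T6 are pairwise disjoint (T2={R2,R6}; T3={R0,R1,R7}; T6={R3,R5}).
Every remaining group overlaps one of these, and no 4 of the listed groups are pairwise disjoint, so 3 is the maximum.

3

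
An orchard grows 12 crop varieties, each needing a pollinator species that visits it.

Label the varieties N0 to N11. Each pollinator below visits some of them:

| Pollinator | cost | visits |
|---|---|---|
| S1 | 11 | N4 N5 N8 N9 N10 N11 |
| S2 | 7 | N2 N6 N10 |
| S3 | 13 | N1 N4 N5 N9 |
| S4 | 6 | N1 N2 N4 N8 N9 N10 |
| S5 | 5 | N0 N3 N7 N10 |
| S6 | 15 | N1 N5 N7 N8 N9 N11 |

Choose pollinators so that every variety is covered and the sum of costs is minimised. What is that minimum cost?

S1, S2, S4, S5 together cover every variety (S1 ∪ S2 ∪ S4 ∪ S5 = {N0, N1, N2, N3, N4, N5, N6, N7, N8, N9, N10, N11}); total cost 11 + 7 + 6 + 5 = 29.
No covering selection has total cost below 29.

29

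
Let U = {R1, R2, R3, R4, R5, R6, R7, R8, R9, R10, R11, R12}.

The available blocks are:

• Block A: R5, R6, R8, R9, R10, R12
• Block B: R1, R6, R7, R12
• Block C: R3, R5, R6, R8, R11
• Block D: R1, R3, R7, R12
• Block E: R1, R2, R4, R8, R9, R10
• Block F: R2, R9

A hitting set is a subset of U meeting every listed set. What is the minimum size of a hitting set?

Take H = {R1, R2, R8}. Each listed block contains at least one of these, so H is a hitting set of size 3.
No choice of 2 points meets every block, so 3 is the minimum.

3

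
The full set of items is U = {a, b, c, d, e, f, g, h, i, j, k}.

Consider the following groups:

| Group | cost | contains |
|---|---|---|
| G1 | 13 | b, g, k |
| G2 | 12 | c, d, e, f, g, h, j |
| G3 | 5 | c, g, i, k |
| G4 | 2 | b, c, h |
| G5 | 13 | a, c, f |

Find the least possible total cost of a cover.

G2, G3, G4, G5 together cover every item (G2 ∪ G3 ∪ G4 ∪ G5 = {a, b, c, d, e, f, g, h, i, j, k}); total cost 12 + 5 + 2 + 13 = 32.
No covering selection has total cost below 32.

32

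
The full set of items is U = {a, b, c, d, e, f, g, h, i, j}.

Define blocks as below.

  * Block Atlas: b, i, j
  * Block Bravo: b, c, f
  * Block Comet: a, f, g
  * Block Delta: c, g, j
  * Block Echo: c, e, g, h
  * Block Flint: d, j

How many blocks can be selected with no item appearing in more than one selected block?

Atlas, Echo are pairwise disjoint (Atlas={b,i,j}; Echo={c,e,g,h}).
Every remaining block overlaps one of these, and no 3 of the listed blocks are pairwise disjoint, so 2 is the maximum.

2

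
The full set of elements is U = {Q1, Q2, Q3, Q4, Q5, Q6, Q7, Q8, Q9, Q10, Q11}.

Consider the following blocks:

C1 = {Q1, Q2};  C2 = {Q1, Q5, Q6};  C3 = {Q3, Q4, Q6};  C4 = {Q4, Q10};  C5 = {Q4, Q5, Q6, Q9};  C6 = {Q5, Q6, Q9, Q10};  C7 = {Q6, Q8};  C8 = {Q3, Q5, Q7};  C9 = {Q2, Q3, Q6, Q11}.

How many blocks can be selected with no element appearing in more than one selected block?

C1, C4, C7, C8 are pairwise disjoint (C1={Q1,Q2}; C4={Q4,Q10}; C7={Q6,Q8}; C8={Q3,Q5,Q7}).
Every remaining block overlaps one of these, and no 5 of the listed blocks are pairwise disjoint, so 4 is the maximum.

4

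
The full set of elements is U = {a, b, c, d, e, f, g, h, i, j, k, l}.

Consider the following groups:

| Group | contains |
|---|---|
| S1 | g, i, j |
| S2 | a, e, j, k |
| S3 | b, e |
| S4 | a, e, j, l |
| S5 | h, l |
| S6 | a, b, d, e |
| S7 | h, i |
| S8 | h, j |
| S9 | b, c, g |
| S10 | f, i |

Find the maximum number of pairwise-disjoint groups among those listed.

S2, S5, S9, S10 are pairwise disjoint (S2={a,e,j,k}; S5={h,l}; S9={b,c,g}; S10={f,i}).
Every remaining group overlaps one of these, and no 5 of the listed groups are pairwise disjoint, so 4 is the maximum.

4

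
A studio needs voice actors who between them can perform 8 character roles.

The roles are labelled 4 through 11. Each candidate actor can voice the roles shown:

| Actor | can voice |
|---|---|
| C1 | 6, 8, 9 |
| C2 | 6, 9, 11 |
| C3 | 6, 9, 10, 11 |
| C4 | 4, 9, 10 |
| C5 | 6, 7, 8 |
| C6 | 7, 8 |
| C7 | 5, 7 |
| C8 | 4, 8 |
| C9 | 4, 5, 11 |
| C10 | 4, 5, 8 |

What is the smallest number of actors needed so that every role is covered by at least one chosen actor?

3

C3 and C7 and C8 together: C3 ∪ C7 ∪ C8 = {4, 5, 6, 7, 8, 9, 10, 11} — every role is covered.
No 2 of the 10 actors cover everything (all 45 combinations miss at least one role), so 3 is optimal.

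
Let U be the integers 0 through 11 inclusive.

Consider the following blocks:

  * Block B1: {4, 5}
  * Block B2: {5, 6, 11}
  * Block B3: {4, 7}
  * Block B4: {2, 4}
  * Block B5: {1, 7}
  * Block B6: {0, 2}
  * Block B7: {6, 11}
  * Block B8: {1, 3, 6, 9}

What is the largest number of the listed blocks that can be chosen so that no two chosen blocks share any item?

4

B1, B5, B6, B7 are pairwise disjoint (B1={4,5}; B5={1,7}; B6={0,2}; B7={6,11}).
Every remaining block overlaps one of these, and no 5 of the listed blocks are pairwise disjoint, so 4 is the maximum.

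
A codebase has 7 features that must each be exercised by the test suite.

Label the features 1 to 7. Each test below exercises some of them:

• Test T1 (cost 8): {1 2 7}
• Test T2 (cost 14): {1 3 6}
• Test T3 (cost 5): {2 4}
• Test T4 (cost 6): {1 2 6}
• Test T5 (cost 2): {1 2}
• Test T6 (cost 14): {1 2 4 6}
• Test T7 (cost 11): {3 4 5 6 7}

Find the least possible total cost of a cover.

13

T5, T7 together cover every feature (T5 ∪ T7 = {1, 2, 3, 4, 5, 6, 7}); total cost 2 + 11 = 13.
No covering selection has total cost below 13.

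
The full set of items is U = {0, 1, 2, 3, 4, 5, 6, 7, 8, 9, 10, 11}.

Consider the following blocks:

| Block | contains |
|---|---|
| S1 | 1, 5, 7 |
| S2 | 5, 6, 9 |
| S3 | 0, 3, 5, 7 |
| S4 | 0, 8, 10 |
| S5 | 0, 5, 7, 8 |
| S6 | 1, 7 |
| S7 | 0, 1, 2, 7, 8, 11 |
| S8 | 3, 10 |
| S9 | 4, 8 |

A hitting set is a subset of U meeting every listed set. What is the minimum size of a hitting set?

4

The 4 items {1, 5, 8, 10} hit every block.
The blocks S2, S6, S8, S9 are pairwise disjoint, so any hitting set needs a separate item for each — at least 4. Hence 4 is optimal.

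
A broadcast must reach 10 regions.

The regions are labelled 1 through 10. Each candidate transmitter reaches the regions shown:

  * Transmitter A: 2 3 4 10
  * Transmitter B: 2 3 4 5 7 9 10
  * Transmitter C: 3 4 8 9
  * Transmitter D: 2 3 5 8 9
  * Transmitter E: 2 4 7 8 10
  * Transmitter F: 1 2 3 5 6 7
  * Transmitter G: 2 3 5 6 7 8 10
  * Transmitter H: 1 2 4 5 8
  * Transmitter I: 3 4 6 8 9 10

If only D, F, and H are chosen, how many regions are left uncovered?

1

Union of D, F, H = {1, 2, 3, 4, 5, 6, 7, 8, 9}.
Not covered: 10 — 1 region.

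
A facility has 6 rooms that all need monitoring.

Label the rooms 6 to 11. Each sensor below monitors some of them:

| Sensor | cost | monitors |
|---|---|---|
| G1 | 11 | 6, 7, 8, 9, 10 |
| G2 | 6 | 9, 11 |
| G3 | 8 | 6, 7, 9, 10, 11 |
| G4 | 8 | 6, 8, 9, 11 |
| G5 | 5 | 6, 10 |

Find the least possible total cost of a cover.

G3, G4 together cover every room (G3 ∪ G4 = {6, 7, 8, 9, 10, 11}); total cost 8 + 8 = 16.
No covering selection has total cost below 16.

16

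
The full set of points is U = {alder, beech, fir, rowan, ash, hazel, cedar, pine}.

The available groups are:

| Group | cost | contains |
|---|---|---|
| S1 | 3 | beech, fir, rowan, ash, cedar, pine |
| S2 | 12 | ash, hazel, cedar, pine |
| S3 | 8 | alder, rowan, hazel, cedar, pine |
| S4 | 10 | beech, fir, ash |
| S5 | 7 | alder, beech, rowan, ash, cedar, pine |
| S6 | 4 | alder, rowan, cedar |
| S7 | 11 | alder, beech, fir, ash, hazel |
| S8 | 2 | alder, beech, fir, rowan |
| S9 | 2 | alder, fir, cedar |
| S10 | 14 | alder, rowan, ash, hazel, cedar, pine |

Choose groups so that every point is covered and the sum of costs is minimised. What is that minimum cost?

S1, S3 together cover every point (S1 ∪ S3 = {alder, beech, fir, rowan, ash, hazel, cedar, pine}); total cost 3 + 8 = 11.
The greedy pick S1, S8, S3 costs 13; no covering selection beats 11.

11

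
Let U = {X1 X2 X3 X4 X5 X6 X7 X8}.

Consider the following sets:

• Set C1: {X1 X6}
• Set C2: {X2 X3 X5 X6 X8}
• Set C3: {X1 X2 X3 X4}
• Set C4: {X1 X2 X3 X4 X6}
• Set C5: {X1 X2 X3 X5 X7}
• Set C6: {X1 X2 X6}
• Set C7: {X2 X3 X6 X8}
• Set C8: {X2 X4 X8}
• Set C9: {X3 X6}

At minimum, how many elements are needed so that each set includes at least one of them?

Take H = {X2, X6}. Each listed set contains at least one of these, so H is a hitting set of size 2.
The sets C8, C9 are pairwise disjoint, so any hitting set needs a separate element for each — at least 2. Hence 2 is optimal.

2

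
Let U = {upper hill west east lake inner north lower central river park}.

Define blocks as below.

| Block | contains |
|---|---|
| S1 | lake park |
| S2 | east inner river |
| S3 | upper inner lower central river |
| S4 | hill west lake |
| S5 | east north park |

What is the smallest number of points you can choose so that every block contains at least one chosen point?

H = {east, lake, lower} meets every block (each contains at least one member of H), and |H| = 3.
The blocks S3, S4, S5 are pairwise disjoint, so any hitting set needs a separate point for each — at least 3. Hence 3 is optimal.

3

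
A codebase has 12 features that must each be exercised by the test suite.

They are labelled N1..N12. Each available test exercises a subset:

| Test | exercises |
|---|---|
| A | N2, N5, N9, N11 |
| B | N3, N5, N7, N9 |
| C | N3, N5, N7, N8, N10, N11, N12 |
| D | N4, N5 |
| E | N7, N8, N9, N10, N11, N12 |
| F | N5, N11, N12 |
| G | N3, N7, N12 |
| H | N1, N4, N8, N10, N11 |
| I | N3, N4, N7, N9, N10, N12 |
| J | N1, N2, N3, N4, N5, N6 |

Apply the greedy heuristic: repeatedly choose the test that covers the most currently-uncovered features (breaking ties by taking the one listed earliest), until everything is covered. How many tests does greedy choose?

Greedy: pick C (covers 7 new) → pick J (covers 4 new) → pick A (covers 1 new). Total picks: 3.
(The true minimum cover uses only 2 tests, so greedy is not optimal here.)

3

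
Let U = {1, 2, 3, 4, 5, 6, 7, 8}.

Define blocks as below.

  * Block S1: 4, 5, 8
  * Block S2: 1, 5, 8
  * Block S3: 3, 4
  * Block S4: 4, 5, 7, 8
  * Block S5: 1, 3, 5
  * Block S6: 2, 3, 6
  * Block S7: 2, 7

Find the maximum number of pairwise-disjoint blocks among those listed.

3

S2, S3, S7 are pairwise disjoint (S2={1,5,8}; S3={3,4}; S7={2,7}).
Every remaining block overlaps one of these, and no 4 of the listed blocks are pairwise disjoint, so 3 is the maximum.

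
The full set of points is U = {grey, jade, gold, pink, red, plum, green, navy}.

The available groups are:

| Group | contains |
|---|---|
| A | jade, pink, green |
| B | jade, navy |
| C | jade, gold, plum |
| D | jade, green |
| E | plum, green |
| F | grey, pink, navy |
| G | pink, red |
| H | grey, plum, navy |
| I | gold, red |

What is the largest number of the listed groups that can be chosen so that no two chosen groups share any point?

B, E, G are pairwise disjoint (B={jade,navy}; E={plum,green}; G={pink,red}).
Every remaining group overlaps one of these, and no 4 of the listed groups are pairwise disjoint, so 3 is the maximum.

3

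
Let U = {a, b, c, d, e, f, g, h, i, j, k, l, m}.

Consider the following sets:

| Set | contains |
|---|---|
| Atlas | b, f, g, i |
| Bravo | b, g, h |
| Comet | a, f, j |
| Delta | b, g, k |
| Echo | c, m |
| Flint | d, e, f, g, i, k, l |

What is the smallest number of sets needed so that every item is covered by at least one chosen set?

4

Take {Bravo, Comet, Echo, Flint}. Their union is {a, b, c, d, e, f, g, h, i, j, k, l, m}, which is all 13 items.
Only Flint contains d, so Flint is forced; the remaining 6 items need at least 3 more sets (each remaining set adds at most 2) — so at least 4 sets are needed, and 4 is optimal.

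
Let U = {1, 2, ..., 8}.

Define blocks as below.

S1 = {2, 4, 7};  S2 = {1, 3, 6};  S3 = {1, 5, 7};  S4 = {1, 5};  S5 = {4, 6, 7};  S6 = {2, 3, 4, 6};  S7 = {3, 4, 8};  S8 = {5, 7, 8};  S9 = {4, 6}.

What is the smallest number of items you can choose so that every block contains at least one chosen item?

3

H = {1, 4, 5} meets every block (each contains at least one member of H), and |H| = 3.
No choice of 2 items meets every block, so 3 is the minimum.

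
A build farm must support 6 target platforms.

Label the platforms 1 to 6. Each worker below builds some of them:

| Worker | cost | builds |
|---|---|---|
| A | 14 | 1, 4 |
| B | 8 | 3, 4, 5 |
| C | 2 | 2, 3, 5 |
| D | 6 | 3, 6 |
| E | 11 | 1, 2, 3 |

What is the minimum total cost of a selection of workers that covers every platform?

22

A, C, D together cover every platform (A ∪ C ∪ D = {1, 2, 3, 4, 5, 6}); total cost 14 + 2 + 6 = 22.
No covering selection has total cost below 22.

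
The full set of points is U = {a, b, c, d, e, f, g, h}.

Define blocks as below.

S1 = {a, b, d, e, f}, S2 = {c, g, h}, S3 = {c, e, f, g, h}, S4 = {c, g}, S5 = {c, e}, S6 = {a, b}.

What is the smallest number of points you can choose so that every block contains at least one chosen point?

T = {a, c} meets every block (each contains at least one member of T), and |T| = 2.
The blocks S1, S2 are pairwise disjoint, so any hitting set needs a separate point for each — at least 2. Hence 2 is optimal.

2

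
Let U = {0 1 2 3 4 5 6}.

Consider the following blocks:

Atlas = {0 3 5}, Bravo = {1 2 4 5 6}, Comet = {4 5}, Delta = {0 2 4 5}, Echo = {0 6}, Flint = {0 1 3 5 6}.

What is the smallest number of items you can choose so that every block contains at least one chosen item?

The 2 items {5, 6} hit every block.
The blocks Comet, Echo are pairwise disjoint, so any hitting set needs a separate item for each — at least 2. Hence 2 is optimal.

2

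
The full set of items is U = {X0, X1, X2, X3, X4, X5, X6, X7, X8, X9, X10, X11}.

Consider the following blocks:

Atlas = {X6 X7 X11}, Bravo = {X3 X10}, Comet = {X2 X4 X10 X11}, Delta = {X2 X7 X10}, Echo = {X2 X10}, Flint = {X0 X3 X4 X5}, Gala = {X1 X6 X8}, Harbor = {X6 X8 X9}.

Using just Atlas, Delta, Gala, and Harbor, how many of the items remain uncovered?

Union of Atlas, Delta, Gala, Harbor = {X1, X2, X6, X7, X8, X9, X10, X11}.
Not covered: X0, X3, X4, X5 — 4 items.

4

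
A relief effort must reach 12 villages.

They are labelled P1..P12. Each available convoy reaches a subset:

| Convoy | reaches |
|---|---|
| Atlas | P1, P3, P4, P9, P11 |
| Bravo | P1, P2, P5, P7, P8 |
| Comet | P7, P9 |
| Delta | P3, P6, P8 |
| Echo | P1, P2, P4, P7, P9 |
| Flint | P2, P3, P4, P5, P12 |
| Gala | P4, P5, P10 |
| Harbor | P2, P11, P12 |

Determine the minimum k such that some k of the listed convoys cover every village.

Take {Delta, Echo, Gala, Harbor}. Their union is {P1, P2, P3, P4, P5, P6, P7, P8, P9, P10, P11, P12}, which is all 12 villages.
Only Gala contains P10, so Gala is forced; the remaining 9 villages need at least 3 more convoys (each remaining convoy adds at most 4) — so at least 4 convoys are needed, and 4 is optimal.

4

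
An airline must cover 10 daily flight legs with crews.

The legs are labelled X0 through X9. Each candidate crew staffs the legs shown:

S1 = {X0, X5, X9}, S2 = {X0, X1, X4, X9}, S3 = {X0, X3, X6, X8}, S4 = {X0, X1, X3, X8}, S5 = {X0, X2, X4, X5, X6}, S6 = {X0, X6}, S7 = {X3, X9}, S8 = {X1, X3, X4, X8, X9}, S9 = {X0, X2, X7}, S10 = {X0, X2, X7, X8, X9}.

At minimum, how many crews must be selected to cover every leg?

S5 and S8 and S9 together: S5 ∪ S8 ∪ S9 = {X0, X1, X2, X3, X4, X5, X6, X7, X8, X9} — every leg is covered.
No 2 of the 10 crews cover everything (all 45 combinations miss at least one leg), so 3 is optimal.

3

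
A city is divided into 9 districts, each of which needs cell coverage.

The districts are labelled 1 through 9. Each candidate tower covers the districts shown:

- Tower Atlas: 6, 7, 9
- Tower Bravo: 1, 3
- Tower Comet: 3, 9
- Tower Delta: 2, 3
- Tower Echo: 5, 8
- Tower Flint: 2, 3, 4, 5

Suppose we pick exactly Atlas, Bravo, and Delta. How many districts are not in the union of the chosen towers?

3

Union of Atlas, Bravo, Delta = {1, 2, 3, 6, 7, 9}.
Not covered: 4, 5, 8 — 3 districts.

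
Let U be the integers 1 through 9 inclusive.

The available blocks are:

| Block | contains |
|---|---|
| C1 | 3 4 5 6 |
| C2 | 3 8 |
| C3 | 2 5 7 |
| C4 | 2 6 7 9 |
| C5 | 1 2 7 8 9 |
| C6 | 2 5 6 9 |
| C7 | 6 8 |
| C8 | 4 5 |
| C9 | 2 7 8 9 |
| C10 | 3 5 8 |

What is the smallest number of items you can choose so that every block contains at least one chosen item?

3

The 3 items {5, 8, 9} hit every block.
The blocks C2, C4, C8 are pairwise disjoint, so any hitting set needs a separate item for each — at least 3. Hence 3 is optimal.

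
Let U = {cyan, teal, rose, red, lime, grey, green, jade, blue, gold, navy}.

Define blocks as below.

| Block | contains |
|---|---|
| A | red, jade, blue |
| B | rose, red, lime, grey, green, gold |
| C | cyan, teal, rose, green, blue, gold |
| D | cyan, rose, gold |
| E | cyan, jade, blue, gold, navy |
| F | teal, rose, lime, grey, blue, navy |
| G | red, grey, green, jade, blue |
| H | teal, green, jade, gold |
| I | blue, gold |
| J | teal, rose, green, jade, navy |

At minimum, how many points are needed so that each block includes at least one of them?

3

Take T = {rose, jade, blue}. Each listed block contains at least one of these, so T is a hitting set of size 3.
No choice of 2 points meets every block, so 3 is the minimum.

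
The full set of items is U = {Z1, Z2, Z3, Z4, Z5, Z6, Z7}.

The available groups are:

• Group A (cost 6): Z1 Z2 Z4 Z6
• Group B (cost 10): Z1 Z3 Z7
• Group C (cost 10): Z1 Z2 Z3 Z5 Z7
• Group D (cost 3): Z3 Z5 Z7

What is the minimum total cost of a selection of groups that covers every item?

9

A, D together cover every item (A ∪ D = {Z1, Z2, Z3, Z4, Z5, Z6, Z7}); total cost 6 + 3 = 9.
No covering selection has total cost below 9.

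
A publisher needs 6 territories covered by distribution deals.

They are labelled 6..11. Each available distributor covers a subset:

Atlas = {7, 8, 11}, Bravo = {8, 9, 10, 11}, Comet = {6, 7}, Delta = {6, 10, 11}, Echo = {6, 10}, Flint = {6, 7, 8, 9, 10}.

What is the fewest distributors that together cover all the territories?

2

Bravo and Comet together: Bravo ∪ Comet = {6, 7, 8, 9, 10, 11} — every territory is covered.
No single distributor has all 6 territories (the largest, Flint, has 5), so 2 is optimal.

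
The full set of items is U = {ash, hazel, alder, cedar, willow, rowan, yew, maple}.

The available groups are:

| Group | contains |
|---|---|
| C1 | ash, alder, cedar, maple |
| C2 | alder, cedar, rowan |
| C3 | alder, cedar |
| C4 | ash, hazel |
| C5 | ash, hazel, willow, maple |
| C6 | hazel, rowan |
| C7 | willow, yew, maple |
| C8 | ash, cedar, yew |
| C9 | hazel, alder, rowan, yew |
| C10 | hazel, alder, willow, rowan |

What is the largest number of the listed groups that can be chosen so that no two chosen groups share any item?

C3, C6, C7 are pairwise disjoint (C3={alder,cedar}; C6={hazel,rowan}; C7={willow,yew,maple}).
Every remaining group overlaps one of these, and no 4 of the listed groups are pairwise disjoint, so 3 is the maximum.

3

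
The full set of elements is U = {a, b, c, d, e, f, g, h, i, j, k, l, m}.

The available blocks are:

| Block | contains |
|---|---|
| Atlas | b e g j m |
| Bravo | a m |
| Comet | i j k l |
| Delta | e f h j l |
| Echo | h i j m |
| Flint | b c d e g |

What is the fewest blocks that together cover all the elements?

Bravo and Comet and Delta and Flint together: Bravo ∪ Comet ∪ Delta ∪ Flint = {a, b, c, d, e, f, g, h, i, j, k, l, m} — every element is covered.
Only Bravo contains a, so Bravo is forced; the remaining 11 elements need at least 3 more blocks (each remaining block adds at most 5) — so at least 4 blocks are needed, and 4 is optimal.

4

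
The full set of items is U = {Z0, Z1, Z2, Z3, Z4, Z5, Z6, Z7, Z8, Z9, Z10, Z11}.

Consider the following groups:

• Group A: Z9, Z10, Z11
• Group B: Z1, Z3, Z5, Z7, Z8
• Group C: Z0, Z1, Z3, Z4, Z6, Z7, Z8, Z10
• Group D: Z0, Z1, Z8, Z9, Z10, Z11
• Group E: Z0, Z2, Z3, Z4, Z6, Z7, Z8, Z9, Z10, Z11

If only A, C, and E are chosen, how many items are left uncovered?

1

Union of A, C, E = {Z0, Z1, Z2, Z3, Z4, Z6, Z7, Z8, Z9, Z10, Z11}.
Not covered: Z5 — 1 item.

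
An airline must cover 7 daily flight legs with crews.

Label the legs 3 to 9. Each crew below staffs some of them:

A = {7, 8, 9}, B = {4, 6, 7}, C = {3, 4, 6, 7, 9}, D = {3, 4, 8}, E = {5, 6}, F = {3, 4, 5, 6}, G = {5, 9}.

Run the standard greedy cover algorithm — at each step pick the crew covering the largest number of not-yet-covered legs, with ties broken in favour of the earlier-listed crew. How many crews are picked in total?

3

Greedy: pick C (covers 5 new) → pick A (covers 1 new) → pick E (covers 1 new). Total picks: 3.
(The true minimum cover uses only 2 crews, so greedy is not optimal here.)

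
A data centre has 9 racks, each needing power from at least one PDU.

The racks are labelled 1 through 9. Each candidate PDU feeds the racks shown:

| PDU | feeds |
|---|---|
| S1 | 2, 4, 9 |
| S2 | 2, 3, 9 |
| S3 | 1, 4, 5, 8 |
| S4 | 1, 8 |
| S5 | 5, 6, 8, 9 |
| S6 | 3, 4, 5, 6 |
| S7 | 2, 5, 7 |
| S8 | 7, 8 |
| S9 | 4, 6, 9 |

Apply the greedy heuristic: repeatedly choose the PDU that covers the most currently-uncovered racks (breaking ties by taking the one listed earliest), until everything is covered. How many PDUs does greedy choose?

Greedy: pick S3 (covers 4 new) → pick S2 (covers 3 new) → pick S5 (covers 1 new) → pick S7 (covers 1 new). Total picks: 4.

4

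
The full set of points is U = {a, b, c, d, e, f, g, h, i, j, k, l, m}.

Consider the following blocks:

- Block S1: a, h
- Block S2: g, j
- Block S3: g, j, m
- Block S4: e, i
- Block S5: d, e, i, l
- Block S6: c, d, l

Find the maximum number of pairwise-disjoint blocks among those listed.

4

S1, S3, S4, S6 are pairwise disjoint (S1={a,h}; S3={g,j,m}; S4={e,i}; S6={c,d,l}).
Every remaining block overlaps one of these, and no 5 of the listed blocks are pairwise disjoint, so 4 is the maximum.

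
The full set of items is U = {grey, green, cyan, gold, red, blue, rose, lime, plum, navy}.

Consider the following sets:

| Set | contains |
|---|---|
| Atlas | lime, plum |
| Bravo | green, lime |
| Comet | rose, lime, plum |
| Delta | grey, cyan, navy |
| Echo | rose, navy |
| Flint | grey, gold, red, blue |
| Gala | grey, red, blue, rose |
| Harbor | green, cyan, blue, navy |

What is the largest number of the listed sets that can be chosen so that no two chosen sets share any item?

Bravo, Echo, Flint are pairwise disjoint (Bravo={green,lime}; Echo={rose,navy}; Flint={grey,gold,red,blue}).
Every remaining set overlaps one of these, and no 4 of the listed sets are pairwise disjoint, so 3 is the maximum.

3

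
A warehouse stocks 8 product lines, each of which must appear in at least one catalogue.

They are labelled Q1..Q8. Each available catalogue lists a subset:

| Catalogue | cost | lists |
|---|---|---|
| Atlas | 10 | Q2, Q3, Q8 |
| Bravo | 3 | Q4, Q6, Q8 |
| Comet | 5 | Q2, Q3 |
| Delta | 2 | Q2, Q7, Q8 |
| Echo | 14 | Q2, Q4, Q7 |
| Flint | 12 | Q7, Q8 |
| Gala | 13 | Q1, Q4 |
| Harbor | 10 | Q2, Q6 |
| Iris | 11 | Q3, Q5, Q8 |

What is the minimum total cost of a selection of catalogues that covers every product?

Bravo, Delta, Gala, Iris together cover every product (Bravo ∪ Delta ∪ Gala ∪ Iris = {Q1, Q2, Q3, Q4, Q5, Q6, Q7, Q8}); total cost 3 + 2 + 13 + 11 = 29.
The greedy pick Delta, Bravo, Comet, Iris, Gala costs 34; no covering selection beats 29.

29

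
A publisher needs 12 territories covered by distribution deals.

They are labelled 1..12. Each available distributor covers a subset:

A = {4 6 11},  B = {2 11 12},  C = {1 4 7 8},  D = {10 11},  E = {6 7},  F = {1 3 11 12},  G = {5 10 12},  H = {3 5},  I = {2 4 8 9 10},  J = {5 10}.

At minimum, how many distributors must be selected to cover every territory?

4

Take {E, F, I, J}. Their union is {1, 2, 3, 4, 5, 6, 7, 8, 9, 10, 11, 12}, which is all 12 territories.
No 3 of the 10 distributors cover everything (all 120 combinations miss at least one territory), so 4 is optimal.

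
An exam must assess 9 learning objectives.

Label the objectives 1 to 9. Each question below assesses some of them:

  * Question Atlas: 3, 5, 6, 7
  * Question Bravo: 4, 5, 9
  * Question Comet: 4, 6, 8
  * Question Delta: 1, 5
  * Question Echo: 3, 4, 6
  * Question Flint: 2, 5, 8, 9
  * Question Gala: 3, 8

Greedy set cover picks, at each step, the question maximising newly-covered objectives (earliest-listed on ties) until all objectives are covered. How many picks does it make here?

Greedy: pick Atlas (covers 4 new) → pick Flint (covers 3 new) → pick Bravo (covers 1 new) → pick Delta (covers 1 new). Total picks: 4.

4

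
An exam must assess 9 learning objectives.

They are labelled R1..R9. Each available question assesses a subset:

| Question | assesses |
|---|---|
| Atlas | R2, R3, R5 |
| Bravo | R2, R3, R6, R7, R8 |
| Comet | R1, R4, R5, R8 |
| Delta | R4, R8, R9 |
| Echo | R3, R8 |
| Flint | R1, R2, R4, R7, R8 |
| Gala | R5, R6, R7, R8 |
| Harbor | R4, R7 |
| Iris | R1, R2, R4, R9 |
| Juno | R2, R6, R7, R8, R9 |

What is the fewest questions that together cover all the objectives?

Comet and Echo and Juno together: Comet ∪ Echo ∪ Juno = {R1, R2, R3, R4, R5, R6, R7, R8, R9} — every objective is covered.
No 2 of the 10 questions cover everything (all 45 combinations miss at least one objective), so 3 is optimal.

3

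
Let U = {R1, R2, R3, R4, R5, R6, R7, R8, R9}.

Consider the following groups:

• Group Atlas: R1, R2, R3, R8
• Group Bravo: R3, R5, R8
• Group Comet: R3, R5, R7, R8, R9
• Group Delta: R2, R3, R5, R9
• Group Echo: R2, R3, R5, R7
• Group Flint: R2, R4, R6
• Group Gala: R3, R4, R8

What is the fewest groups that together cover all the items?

Atlas and Comet and Flint together: Atlas ∪ Comet ∪ Flint = {R1, R2, R3, R4, R5, R6, R7, R8, R9} — every item is covered.
Only Atlas contains R1, so Atlas is forced; the remaining 5 items need at least 2 more groups (each remaining group adds at most 3) — so at least 3 groups are needed, and 3 is optimal.

3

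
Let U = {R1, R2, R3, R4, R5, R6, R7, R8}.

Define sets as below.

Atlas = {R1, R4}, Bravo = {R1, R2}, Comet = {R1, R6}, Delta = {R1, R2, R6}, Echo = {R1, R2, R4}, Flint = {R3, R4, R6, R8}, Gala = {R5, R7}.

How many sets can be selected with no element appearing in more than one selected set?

Bravo, Flint, Gala are pairwise disjoint (Bravo={R1,R2}; Flint={R3,R4,R6,R8}; Gala={R5,R7}).
Every remaining set overlaps one of these, and no 4 of the listed sets are pairwise disjoint, so 3 is the maximum.

3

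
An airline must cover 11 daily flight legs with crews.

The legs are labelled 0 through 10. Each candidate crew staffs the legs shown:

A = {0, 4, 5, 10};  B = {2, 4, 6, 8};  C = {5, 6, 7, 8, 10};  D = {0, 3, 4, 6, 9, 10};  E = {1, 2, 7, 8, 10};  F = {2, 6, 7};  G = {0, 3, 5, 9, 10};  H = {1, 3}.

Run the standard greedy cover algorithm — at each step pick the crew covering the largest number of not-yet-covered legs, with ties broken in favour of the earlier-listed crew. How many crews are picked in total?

3

Greedy: pick D (covers 6 new) → pick E (covers 4 new) → pick A (covers 1 new). Total picks: 3.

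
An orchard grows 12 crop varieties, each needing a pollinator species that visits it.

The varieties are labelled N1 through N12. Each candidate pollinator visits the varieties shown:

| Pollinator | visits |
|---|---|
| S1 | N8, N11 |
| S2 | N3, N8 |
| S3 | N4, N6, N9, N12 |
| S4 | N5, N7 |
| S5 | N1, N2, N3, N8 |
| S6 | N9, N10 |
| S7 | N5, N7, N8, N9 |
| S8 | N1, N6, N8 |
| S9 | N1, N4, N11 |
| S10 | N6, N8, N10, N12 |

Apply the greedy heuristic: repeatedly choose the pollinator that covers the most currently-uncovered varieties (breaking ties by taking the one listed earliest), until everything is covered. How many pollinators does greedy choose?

Greedy: pick S3 (covers 4 new) → pick S5 (covers 4 new) → pick S4 (covers 2 new) → pick S1 (covers 1 new) → pick S6 (covers 1 new). Total picks: 5.
(The true minimum cover uses only 4 pollinators, so greedy is not optimal here.)

5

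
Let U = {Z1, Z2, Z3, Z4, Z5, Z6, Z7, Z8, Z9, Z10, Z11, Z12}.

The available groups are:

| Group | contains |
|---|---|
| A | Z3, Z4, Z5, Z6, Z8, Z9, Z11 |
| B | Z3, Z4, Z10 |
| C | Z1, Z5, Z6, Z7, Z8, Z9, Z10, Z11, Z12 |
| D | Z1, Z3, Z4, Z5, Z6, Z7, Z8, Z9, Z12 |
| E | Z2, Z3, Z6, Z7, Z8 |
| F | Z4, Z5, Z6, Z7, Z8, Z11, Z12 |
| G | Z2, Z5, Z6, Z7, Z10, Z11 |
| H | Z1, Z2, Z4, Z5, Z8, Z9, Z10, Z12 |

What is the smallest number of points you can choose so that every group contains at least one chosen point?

2

T = {Z8, Z10} meets every group (each contains at least one member of T), and |T| = 2.
No single point lies in every group, so at least 2 are needed and 2 is optimal.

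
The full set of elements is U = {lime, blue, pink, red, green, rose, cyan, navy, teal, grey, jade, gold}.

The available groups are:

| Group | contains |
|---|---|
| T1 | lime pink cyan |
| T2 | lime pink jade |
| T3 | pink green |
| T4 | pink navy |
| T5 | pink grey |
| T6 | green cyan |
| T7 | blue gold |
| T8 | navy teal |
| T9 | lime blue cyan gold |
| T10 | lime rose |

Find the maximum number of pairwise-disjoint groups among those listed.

5

T5, T6, T7, T8, T10 are pairwise disjoint (T5={pink,grey}; T6={green,cyan}; T7={blue,gold}; T8={navy,teal}; T10={lime,rose}).
Every remaining group overlaps one of these, and no 6 of the listed groups are pairwise disjoint, so 5 is the maximum.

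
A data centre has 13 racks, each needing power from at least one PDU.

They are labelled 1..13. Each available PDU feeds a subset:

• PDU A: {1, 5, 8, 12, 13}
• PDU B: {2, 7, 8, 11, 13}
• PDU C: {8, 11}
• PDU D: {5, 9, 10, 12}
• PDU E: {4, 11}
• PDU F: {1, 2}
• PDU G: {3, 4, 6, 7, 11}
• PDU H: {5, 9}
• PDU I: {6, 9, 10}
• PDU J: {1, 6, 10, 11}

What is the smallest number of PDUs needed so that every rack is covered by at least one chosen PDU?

Take {A, B, D, G}. Their union is {1, 2, 3, 4, 5, 6, 7, 8, 9, 10, 11, 12, 13}, which is all 13 racks.
No 3 of the 10 PDUs cover everything (all 120 combinations miss at least one rack), so 4 is optimal.

4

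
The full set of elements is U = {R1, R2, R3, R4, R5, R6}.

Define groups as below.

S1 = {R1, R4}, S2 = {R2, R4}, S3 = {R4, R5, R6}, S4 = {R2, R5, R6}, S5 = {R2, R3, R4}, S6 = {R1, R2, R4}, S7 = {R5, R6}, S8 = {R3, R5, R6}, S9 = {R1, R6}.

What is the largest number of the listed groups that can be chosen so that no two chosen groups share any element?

2

S5, S9 are pairwise disjoint (S5={R2,R3,R4}; S9={R1,R6}).
Every remaining group overlaps one of these, and no 3 of the listed groups are pairwise disjoint, so 2 is the maximum.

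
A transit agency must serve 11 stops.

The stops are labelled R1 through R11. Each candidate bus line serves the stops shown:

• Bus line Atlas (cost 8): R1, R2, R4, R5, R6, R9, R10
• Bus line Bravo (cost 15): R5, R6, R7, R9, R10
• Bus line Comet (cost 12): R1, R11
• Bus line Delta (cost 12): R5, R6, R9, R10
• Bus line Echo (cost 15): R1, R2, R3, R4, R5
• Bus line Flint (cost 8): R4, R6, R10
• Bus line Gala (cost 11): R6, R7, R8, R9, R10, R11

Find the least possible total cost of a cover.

Echo, Gala together cover every stop (Echo ∪ Gala = {R1, R2, R3, R4, R5, R6, R7, R8, R9, R10, R11}); total cost 15 + 11 = 26.
The greedy pick Atlas, Gala, Echo costs 34; no covering selection beats 26.

26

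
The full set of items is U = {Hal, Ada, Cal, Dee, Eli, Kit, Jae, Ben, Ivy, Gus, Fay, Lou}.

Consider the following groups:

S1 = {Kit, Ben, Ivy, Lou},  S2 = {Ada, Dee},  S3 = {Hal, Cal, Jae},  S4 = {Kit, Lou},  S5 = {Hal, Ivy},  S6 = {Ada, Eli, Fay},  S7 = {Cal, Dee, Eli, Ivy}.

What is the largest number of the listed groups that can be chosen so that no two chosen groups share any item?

S2, S3, S4 are pairwise disjoint (S2={Ada,Dee}; S3={Hal,Cal,Jae}; S4={Kit,Lou}).
Every remaining group overlaps one of these, and no 4 of the listed groups are pairwise disjoint, so 3 is the maximum.

3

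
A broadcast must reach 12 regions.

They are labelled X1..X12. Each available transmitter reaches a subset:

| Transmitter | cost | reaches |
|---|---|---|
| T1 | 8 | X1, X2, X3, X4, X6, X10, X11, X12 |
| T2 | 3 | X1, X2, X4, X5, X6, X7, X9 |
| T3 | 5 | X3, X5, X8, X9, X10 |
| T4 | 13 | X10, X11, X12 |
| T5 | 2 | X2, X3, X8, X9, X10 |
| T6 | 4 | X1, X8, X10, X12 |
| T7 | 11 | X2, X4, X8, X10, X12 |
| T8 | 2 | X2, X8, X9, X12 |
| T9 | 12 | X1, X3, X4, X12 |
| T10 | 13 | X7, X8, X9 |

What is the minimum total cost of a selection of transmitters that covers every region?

T1, T2, T5 together cover every region (T1 ∪ T2 ∪ T5 = {X1, X2, X3, X4, X5, X6, X7, X8, X9, X10, X11, X12}); total cost 8 + 3 + 2 = 13.
The greedy pick T5, T2, T8, T1 costs 15; no covering selection beats 13.

13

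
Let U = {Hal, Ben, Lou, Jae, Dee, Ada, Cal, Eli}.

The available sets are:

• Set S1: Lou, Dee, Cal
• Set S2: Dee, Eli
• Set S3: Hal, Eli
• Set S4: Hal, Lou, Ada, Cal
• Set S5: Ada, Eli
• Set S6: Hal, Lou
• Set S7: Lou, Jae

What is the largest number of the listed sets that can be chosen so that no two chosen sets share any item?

S2, S6 are pairwise disjoint (S2={Dee,Eli}; S6={Hal,Lou}).
Every remaining set overlaps one of these, and no 3 of the listed sets are pairwise disjoint, so 2 is the maximum.

2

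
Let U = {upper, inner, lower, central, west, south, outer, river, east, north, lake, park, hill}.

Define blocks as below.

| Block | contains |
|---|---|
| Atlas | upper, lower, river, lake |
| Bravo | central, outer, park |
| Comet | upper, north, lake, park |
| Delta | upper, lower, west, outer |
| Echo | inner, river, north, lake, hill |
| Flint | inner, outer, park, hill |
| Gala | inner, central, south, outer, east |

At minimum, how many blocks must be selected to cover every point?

4

Bravo, Delta, Echo, and Gala cover everything between them: the union {upper, inner, lower, central, west, south, outer, river, east, north, lake, park, hill} is all of U.
No 3 of the 7 blocks cover everything (all 35 combinations miss at least one point), so 4 is optimal.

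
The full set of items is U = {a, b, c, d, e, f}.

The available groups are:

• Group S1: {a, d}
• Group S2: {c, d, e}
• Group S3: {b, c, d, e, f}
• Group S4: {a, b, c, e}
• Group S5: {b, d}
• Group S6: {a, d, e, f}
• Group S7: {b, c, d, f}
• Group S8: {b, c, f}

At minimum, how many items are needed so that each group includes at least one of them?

2

Take H = {c, d}. Each listed group contains at least one of these, so H is a hitting set of size 2.
The groups S1, S8 are pairwise disjoint, so any hitting set needs a separate item for each — at least 2. Hence 2 is optimal.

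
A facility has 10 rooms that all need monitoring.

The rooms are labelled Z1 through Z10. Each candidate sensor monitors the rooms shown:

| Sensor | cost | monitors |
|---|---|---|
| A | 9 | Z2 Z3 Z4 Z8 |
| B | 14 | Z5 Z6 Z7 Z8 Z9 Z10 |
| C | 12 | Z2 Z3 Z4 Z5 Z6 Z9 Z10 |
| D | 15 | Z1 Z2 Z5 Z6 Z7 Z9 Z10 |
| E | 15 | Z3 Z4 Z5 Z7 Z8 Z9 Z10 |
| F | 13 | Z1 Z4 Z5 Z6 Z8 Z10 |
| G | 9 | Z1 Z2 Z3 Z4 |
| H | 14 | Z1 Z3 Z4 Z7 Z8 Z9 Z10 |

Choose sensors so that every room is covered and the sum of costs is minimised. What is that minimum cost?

B, G together cover every room (B ∪ G = {Z1, Z2, Z3, Z4, Z5, Z6, Z7, Z8, Z9, Z10}); total cost 14 + 9 = 23.
The greedy pick C, H costs 26; no covering selection beats 23.

23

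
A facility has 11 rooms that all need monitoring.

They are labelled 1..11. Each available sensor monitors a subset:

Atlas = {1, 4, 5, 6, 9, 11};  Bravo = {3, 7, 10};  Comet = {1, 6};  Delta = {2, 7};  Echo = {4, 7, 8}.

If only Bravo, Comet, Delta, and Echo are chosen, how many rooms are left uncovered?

Union of Bravo, Comet, Delta, Echo = {1, 2, 3, 4, 6, 7, 8, 10}.
Not covered: 5, 9, 11 — 3 rooms.

3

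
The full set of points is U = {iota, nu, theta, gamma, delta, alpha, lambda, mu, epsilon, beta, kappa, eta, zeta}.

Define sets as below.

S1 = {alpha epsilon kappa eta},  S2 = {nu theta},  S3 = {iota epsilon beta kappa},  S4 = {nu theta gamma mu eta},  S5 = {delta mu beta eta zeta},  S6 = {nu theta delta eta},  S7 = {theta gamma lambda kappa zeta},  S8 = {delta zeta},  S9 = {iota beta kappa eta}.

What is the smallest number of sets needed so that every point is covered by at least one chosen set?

Take {S1, S3, S5, S6, S7}. Their union is {iota, nu, theta, gamma, delta, alpha, lambda, mu, epsilon, beta, kappa, eta, zeta}, which is all 13 points.
No 4 of the 9 sets cover everything (all 126 combinations miss at least one point), so 5 is optimal.

5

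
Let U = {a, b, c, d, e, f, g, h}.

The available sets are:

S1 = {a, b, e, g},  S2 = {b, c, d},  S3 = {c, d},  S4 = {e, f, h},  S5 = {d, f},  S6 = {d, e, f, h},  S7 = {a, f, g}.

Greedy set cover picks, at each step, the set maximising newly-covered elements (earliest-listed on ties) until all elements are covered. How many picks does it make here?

3

Greedy: pick S1 (covers 4 new) → pick S6 (covers 3 new) → pick S2 (covers 1 new). Total picks: 3.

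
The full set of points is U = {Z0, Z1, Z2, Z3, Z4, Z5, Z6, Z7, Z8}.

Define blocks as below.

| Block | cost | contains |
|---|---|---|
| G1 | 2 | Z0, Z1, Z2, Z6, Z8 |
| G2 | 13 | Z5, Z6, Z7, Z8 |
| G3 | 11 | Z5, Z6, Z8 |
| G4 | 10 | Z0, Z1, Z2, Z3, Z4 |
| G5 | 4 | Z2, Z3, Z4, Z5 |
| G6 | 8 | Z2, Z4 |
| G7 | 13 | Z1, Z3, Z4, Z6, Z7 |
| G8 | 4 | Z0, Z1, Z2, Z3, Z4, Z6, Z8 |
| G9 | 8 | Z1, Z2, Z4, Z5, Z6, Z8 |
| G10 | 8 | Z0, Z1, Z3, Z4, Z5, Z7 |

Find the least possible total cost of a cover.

G1, G10 together cover every point (G1 ∪ G10 = {Z0, Z1, Z2, Z3, Z4, Z5, Z6, Z7, Z8}); total cost 2 + 8 = 10.
The greedy pick G1, G5, G10 costs 14; no covering selection beats 10.

10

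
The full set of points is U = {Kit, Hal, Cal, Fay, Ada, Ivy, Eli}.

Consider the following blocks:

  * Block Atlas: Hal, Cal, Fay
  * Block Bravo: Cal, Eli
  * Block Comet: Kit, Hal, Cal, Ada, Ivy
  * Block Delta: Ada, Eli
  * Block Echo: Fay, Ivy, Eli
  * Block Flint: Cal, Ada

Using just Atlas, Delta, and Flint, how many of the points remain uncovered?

2

Union of Atlas, Delta, Flint = {Hal, Cal, Fay, Ada, Eli}.
Not covered: Kit, Ivy — 2 points.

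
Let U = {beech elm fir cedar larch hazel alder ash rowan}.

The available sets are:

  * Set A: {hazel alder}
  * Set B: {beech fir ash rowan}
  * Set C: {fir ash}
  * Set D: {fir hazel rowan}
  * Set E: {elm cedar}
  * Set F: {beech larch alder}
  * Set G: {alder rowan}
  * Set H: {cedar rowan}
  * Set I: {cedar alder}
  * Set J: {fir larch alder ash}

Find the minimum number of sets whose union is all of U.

4

Take {D, E, F, J}. Their union is {beech, elm, fir, cedar, larch, hazel, alder, ash, rowan}, which is all 9 items.
No 3 of the 10 sets cover everything (all 120 combinations miss at least one item), so 4 is optimal.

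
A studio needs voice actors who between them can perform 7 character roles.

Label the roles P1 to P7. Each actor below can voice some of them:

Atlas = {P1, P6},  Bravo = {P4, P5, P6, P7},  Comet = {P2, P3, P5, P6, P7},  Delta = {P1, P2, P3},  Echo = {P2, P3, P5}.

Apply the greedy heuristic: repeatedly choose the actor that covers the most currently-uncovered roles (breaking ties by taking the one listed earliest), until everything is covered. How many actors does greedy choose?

Greedy: pick Comet (covers 5 new) → pick Atlas (covers 1 new) → pick Bravo (covers 1 new). Total picks: 3.
(The true minimum cover uses only 2 actors, so greedy is not optimal here.)

3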